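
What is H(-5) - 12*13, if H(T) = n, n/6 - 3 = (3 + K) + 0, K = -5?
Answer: -150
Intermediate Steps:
n = 6 (n = 18 + 6*((3 - 5) + 0) = 18 + 6*(-2 + 0) = 18 + 6*(-2) = 18 - 12 = 6)
H(T) = 6
H(-5) - 12*13 = 6 - 12*13 = 6 - 156 = -150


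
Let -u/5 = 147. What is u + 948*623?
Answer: 589869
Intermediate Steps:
u = -735 (u = -5*147 = -735)
u + 948*623 = -735 + 948*623 = -735 + 590604 = 589869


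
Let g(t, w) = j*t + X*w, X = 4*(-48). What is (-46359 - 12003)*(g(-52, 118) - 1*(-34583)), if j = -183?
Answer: -1251456366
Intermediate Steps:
X = -192
g(t, w) = -192*w - 183*t (g(t, w) = -183*t - 192*w = -192*w - 183*t)
(-46359 - 12003)*(g(-52, 118) - 1*(-34583)) = (-46359 - 12003)*((-192*118 - 183*(-52)) - 1*(-34583)) = -58362*((-22656 + 9516) + 34583) = -58362*(-13140 + 34583) = -58362*21443 = -1251456366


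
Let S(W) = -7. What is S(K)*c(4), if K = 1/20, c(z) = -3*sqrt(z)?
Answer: 42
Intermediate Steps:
K = 1/20 ≈ 0.050000
S(K)*c(4) = -(-21)*sqrt(4) = -(-21)*2 = -7*(-6) = 42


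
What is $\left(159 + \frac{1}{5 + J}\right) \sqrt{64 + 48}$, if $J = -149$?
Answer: $\frac{22895 \sqrt{7}}{36} \approx 1682.6$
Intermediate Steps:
$\left(159 + \frac{1}{5 + J}\right) \sqrt{64 + 48} = \left(159 + \frac{1}{5 - 149}\right) \sqrt{64 + 48} = \left(159 + \frac{1}{-144}\right) \sqrt{112} = \left(159 - \frac{1}{144}\right) 4 \sqrt{7} = \frac{22895 \cdot 4 \sqrt{7}}{144} = \frac{22895 \sqrt{7}}{36}$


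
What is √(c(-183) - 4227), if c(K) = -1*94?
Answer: I*√4321 ≈ 65.734*I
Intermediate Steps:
c(K) = -94
√(c(-183) - 4227) = √(-94 - 4227) = √(-4321) = I*√4321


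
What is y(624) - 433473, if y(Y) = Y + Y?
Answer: -432225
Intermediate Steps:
y(Y) = 2*Y
y(624) - 433473 = 2*624 - 433473 = 1248 - 433473 = -432225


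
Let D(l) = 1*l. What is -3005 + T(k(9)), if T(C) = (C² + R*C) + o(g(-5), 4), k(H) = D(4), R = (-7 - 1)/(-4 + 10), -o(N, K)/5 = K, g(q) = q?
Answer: -9043/3 ≈ -3014.3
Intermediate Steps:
o(N, K) = -5*K
D(l) = l
R = -4/3 (R = -8/6 = -8*⅙ = -4/3 ≈ -1.3333)
k(H) = 4
T(C) = -20 + C² - 4*C/3 (T(C) = (C² - 4*C/3) - 5*4 = (C² - 4*C/3) - 20 = -20 + C² - 4*C/3)
-3005 + T(k(9)) = -3005 + (-20 + 4² - 4/3*4) = -3005 + (-20 + 16 - 16/3) = -3005 - 28/3 = -9043/3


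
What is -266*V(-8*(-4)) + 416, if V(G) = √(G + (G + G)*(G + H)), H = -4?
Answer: 416 - 1064*√114 ≈ -10944.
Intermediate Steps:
V(G) = √(G + 2*G*(-4 + G)) (V(G) = √(G + (G + G)*(G - 4)) = √(G + (2*G)*(-4 + G)) = √(G + 2*G*(-4 + G)))
-266*V(-8*(-4)) + 416 = -266*√(-7 + 2*(-8*(-4)))*(4*√2) + 416 = -266*4*√2*√(-7 + 2*32) + 416 = -266*4*√2*√(-7 + 64) + 416 = -266*4*√114 + 416 = -1064*√114 + 416 = 416 - 1064*√114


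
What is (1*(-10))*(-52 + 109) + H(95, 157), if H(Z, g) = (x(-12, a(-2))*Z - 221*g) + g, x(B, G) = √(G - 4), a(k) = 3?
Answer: -35110 + 95*I ≈ -35110.0 + 95.0*I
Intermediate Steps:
x(B, G) = √(-4 + G)
H(Z, g) = -220*g + I*Z (H(Z, g) = (√(-4 + 3)*Z - 221*g) + g = (√(-1)*Z - 221*g) + g = (I*Z - 221*g) + g = (-221*g + I*Z) + g = -220*g + I*Z)
(1*(-10))*(-52 + 109) + H(95, 157) = (1*(-10))*(-52 + 109) + (-220*157 + I*95) = -10*57 + (-34540 + 95*I) = -570 + (-34540 + 95*I) = -35110 + 95*I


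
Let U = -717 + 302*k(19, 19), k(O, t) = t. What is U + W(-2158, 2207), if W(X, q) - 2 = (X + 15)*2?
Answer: 737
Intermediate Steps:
W(X, q) = 32 + 2*X (W(X, q) = 2 + (X + 15)*2 = 2 + (15 + X)*2 = 2 + (30 + 2*X) = 32 + 2*X)
U = 5021 (U = -717 + 302*19 = -717 + 5738 = 5021)
U + W(-2158, 2207) = 5021 + (32 + 2*(-2158)) = 5021 + (32 - 4316) = 5021 - 4284 = 737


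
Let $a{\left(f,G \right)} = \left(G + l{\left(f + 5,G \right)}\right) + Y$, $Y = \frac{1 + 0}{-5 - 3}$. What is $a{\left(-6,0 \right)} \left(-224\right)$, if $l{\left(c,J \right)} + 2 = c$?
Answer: $700$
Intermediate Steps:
$l{\left(c,J \right)} = -2 + c$
$Y = - \frac{1}{8}$ ($Y = 1 \frac{1}{-8} = 1 \left(- \frac{1}{8}\right) = - \frac{1}{8} \approx -0.125$)
$a{\left(f,G \right)} = \frac{23}{8} + G + f$ ($a{\left(f,G \right)} = \left(G + \left(-2 + \left(f + 5\right)\right)\right) - \frac{1}{8} = \left(G + \left(-2 + \left(5 + f\right)\right)\right) - \frac{1}{8} = \left(G + \left(3 + f\right)\right) - \frac{1}{8} = \left(3 + G + f\right) - \frac{1}{8} = \frac{23}{8} + G + f$)
$a{\left(-6,0 \right)} \left(-224\right) = \left(\frac{23}{8} + 0 - 6\right) \left(-224\right) = \left(- \frac{25}{8}\right) \left(-224\right) = 700$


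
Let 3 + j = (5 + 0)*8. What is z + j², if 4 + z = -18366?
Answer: -17001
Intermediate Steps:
z = -18370 (z = -4 - 18366 = -18370)
j = 37 (j = -3 + (5 + 0)*8 = -3 + 5*8 = -3 + 40 = 37)
z + j² = -18370 + 37² = -18370 + 1369 = -17001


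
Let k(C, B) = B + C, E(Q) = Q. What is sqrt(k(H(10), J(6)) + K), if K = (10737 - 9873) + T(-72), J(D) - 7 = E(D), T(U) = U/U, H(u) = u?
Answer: 2*sqrt(222) ≈ 29.799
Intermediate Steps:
T(U) = 1
J(D) = 7 + D
K = 865 (K = (10737 - 9873) + 1 = 864 + 1 = 865)
sqrt(k(H(10), J(6)) + K) = sqrt(((7 + 6) + 10) + 865) = sqrt((13 + 10) + 865) = sqrt(23 + 865) = sqrt(888) = 2*sqrt(222)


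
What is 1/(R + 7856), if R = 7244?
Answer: 1/15100 ≈ 6.6225e-5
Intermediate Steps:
1/(R + 7856) = 1/(7244 + 7856) = 1/15100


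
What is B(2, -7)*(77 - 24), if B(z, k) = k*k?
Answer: 2597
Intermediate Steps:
B(z, k) = k²
B(2, -7)*(77 - 24) = (-7)²*(77 - 24) = 49*53 = 2597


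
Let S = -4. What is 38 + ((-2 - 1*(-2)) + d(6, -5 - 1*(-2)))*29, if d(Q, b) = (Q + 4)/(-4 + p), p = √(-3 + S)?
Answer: 2*(-69*I + 19*√7)/(√7 + 4*I) ≈ -12.435 - 33.359*I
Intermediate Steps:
p = I*√7 (p = √(-3 - 4) = √(-7) = I*√7 ≈ 2.6458*I)
d(Q, b) = (4 + Q)/(-4 + I*√7) (d(Q, b) = (Q + 4)/(-4 + I*√7) = (4 + Q)/(-4 + I*√7))
38 + ((-2 - 1*(-2)) + d(6, -5 - 1*(-2)))*29 = 38 + ((-2 - 1*(-2)) - (4 + 6)/(4 - I*√7))*29 = 38 + ((-2 + 2) - 1*10/(4 - I*√7))*29 = 38 + (0 - 10/(4 - I*√7))*29 = 38 - 10/(4 - I*√7)*29 = 38 - 290/(4 - I*√7)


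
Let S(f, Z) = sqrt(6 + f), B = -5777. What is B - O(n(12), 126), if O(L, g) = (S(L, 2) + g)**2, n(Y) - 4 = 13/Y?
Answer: -259969/12 - 42*sqrt(399) ≈ -22503.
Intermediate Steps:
n(Y) = 4 + 13/Y
O(L, g) = (g + sqrt(6 + L))**2 (O(L, g) = (sqrt(6 + L) + g)**2 = (g + sqrt(6 + L))**2)
B - O(n(12), 126) = -5777 - (126 + sqrt(6 + (4 + 13/12)))**2 = -5777 - (126 + sqrt(6 + 61/12))**2 = -5777 - (126 + sqrt(133/12))**2 = -5777 - (126 + sqrt(399)/6)**2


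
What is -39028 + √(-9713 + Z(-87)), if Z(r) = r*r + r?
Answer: -39028 + I*√2231 ≈ -39028.0 + 47.233*I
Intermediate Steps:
Z(r) = r + r² (Z(r) = r² + r = r + r²)
-39028 + √(-9713 + Z(-87)) = -39028 + √(-9713 - 87*(1 - 87)) = -39028 + √(-9713 - 87*(-86)) = -39028 + √(-9713 + 7482) = -39028 + √(-2231) = -39028 + I*√2231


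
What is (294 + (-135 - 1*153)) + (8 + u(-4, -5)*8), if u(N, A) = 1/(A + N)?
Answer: 118/9 ≈ 13.111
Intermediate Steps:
(294 + (-135 - 1*153)) + (8 + u(-4, -5)*8) = (294 + (-135 - 1*153)) + (8 + 8/(-5 - 4)) = (294 + (-135 - 153)) + (8 + 8/(-9)) = (294 - 288) + (8 - 1/9*8) = 6 + (8 - 8/9) = 6 + 64/9 = 118/9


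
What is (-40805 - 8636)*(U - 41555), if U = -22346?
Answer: 3159329341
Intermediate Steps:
(-40805 - 8636)*(U - 41555) = (-40805 - 8636)*(-22346 - 41555) = -49441*(-63901) = 3159329341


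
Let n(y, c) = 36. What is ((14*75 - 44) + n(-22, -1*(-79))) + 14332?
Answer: 15374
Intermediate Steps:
((14*75 - 44) + n(-22, -1*(-79))) + 14332 = ((14*75 - 44) + 36) + 14332 = ((1050 - 44) + 36) + 14332 = (1006 + 36) + 14332 = 1042 + 14332 = 15374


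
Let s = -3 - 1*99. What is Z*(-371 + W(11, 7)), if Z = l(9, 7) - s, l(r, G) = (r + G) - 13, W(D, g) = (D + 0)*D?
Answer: -26250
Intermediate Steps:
W(D, g) = D² (W(D, g) = D*D = D²)
s = -102 (s = -3 - 99 = -102)
l(r, G) = -13 + G + r (l(r, G) = (G + r) - 13 = -13 + G + r)
Z = 105 (Z = (-13 + 7 + 9) - 1*(-102) = 3 + 102 = 105)
Z*(-371 + W(11, 7)) = 105*(-371 + 11²) = 105*(-371 + 121) = 105*(-250) = -26250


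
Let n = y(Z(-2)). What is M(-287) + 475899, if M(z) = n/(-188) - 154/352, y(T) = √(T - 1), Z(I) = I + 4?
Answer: 357875715/752 ≈ 4.7590e+5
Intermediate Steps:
Z(I) = 4 + I
y(T) = √(-1 + T)
n = 1 (n = √(-1 + (4 - 2)) = √(-1 + 2) = √1 = 1)
M(z) = -333/752 (M(z) = 1/(-188) - 154/352 = 1*(-1/188) - 154*1/352 = -1/188 - 7/16 = -333/752)
M(-287) + 475899 = -333/752 + 475899 = 357875715/752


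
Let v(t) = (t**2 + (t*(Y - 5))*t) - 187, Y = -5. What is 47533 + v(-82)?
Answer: -13170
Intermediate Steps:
v(t) = -187 - 9*t**2 (v(t) = (t**2 + (t*(-5 - 5))*t) - 187 = (t**2 + (t*(-10))*t) - 187 = (t**2 + (-10*t)*t) - 187 = (t**2 - 10*t**2) - 187 = -9*t**2 - 187 = -187 - 9*t**2)
47533 + v(-82) = 47533 + (-187 - 9*(-82)**2) = 47533 + (-187 - 9*6724) = 47533 + (-187 - 60516) = 47533 - 60703 = -13170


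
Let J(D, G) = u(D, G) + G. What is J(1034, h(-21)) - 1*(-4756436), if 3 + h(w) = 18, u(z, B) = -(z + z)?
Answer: 4754383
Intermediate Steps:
u(z, B) = -2*z
h(w) = 15 (h(w) = -3 + 18 = 15)
J(D, G) = G - 2*D (J(D, G) = -2*D + G = G - 2*D)
J(1034, h(-21)) - 1*(-4756436) = (15 - 2*1034) - 1*(-4756436) = (15 - 2068) + 4756436 = -2053 + 4756436 = 4754383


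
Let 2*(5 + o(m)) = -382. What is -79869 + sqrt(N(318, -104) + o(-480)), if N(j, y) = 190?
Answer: -79869 + I*sqrt(6) ≈ -79869.0 + 2.4495*I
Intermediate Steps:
o(m) = -196 (o(m) = -5 + (1/2)*(-382) = -5 - 191 = -196)
-79869 + sqrt(N(318, -104) + o(-480)) = -79869 + sqrt(190 - 196) = -79869 + sqrt(-6) = -79869 + I*sqrt(6)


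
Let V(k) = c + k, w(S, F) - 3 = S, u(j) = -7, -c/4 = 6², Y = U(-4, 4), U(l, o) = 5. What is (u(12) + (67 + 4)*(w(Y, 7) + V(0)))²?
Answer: 93373569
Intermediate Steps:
Y = 5
c = -144 (c = -4*6² = -4*36 = -144)
w(S, F) = 3 + S
V(k) = -144 + k
(u(12) + (67 + 4)*(w(Y, 7) + V(0)))² = (-7 + (67 + 4)*((3 + 5) + (-144 + 0)))² = (-7 + 71*(8 - 144))² = (-7 + 71*(-136))² = (-7 - 9656)² = (-9663)² = 93373569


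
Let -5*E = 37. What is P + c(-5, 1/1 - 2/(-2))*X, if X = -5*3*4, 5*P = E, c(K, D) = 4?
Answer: -6037/25 ≈ -241.48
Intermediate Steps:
E = -37/5 (E = -⅕*37 = -37/5 ≈ -7.4000)
P = -37/25 (P = (⅕)*(-37/5) = -37/25 ≈ -1.4800)
X = -60 (X = -15*4 = -60)
P + c(-5, 1/1 - 2/(-2))*X = -37/25 + 4*(-60) = -37/25 - 240 = -6037/25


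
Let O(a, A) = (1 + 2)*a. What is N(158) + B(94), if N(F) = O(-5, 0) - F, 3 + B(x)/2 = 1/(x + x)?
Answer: -16825/94 ≈ -178.99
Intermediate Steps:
O(a, A) = 3*a
B(x) = -6 + 1/x (B(x) = -6 + 2/(x + x) = -6 + 2/((2*x)) = -6 + 2*(1/(2*x)) = -6 + 1/x)
N(F) = -15 - F (N(F) = 3*(-5) - F = -15 - F)
N(158) + B(94) = (-15 - 1*158) + (-6 + 1/94) = (-15 - 158) + (-6 + 1/94) = -173 - 563/94 = -16825/94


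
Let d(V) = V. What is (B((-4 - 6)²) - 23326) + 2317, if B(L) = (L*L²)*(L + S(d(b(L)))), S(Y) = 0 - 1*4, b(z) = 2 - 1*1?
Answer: 95978991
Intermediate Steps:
b(z) = 1 (b(z) = 2 - 1 = 1)
S(Y) = -4 (S(Y) = 0 - 4 = -4)
B(L) = L³*(-4 + L) (B(L) = (L*L²)*(L - 4) = L³*(-4 + L))
(B((-4 - 6)²) - 23326) + 2317 = (((-4 - 6)²)³*(-4 + (-4 - 6)²) - 23326) + 2317 = (((-10)²)³*(-4 + (-10)²) - 23326) + 2317 = (100³*(-4 + 100) - 23326) + 2317 = (1000000*96 - 23326) + 2317 = (96000000 - 23326) + 2317 = 95976674 + 2317 = 95978991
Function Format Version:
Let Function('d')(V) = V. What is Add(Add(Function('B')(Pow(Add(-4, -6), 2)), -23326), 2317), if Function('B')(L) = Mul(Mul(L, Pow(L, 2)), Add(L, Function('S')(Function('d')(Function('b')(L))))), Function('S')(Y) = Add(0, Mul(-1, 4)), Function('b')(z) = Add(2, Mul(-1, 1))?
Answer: 95978991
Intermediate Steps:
Function('b')(z) = 1 (Function('b')(z) = Add(2, -1) = 1)
Function('S')(Y) = -4 (Function('S')(Y) = Add(0, -4) = -4)
Function('B')(L) = Mul(Pow(L, 3), Add(-4, L)) (Function('B')(L) = Mul(Mul(L, Pow(L, 2)), Add(L, -4)) = Mul(Pow(L, 3), Add(-4, L)))
Add(Add(Function('B')(Pow(Add(-4, -6), 2)), -23326), 2317) = Add(Add(Mul(Pow(Pow(Add(-4, -6), 2), 3), Add(-4, Pow(Add(-4, -6), 2))), -23326), 2317) = Add(Add(Mul(Pow(Pow(-10, 2), 3), Add(-4, Pow(-10, 2))), -23326), 2317) = Add(Add(Mul(Pow(100, 3), Add(-4, 100)), -23326), 2317) = Add(Add(Mul(1000000, 96), -23326), 2317) = Add(Add(96000000, -23326), 2317) = Add(95976674, 2317) = 95978991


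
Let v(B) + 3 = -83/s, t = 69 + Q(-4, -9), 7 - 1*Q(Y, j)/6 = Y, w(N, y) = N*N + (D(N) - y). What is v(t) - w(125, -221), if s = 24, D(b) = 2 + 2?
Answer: -380555/24 ≈ -15856.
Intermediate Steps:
D(b) = 4
w(N, y) = 4 + N² - y (w(N, y) = N*N + (4 - y) = N² + (4 - y) = 4 + N² - y)
Q(Y, j) = 42 - 6*Y
t = 135 (t = 69 + (42 - 6*(-4)) = 69 + (42 + 24) = 69 + 66 = 135)
v(B) = -155/24 (v(B) = -3 - 83/24 = -155/24)
v(t) - w(125, -221) = -155/24 - (4 + 125² - 1*(-221)) = -155/24 - (4 + 15625 + 221) = -155/24 - 1*15850 = -155/24 - 15850 = -380555/24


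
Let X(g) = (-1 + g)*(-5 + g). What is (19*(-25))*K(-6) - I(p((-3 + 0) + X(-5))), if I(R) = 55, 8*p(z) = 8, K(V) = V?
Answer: 2795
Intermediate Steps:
p(z) = 1 (p(z) = (⅛)*8 = 1)
(19*(-25))*K(-6) - I(p((-3 + 0) + X(-5))) = (19*(-25))*(-6) - 1*55 = -475*(-6) - 55 = 2850 - 55 = 2795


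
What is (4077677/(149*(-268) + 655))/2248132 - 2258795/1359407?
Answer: -4070548406963631/2449703586487052 ≈ -1.6616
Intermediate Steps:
(4077677/(149*(-268) + 655))/2248132 - 2258795/1359407 = (4077677/(-39932 + 655))*(1/2248132) - 2258795*1/1359407 = (4077677/(-39277))*(1/2248132) - 322685/194201 = (4077677*(-1/39277))*(1/2248132) - 322685/194201 = -4077677/39277*1/2248132 - 322685/194201 = -4077677/88299880564 - 322685/194201 = -4070548406963631/2449703586487052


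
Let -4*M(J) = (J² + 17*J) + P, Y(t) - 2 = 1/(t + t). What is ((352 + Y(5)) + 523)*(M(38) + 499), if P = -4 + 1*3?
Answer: -815703/40 ≈ -20393.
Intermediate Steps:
P = -1 (P = -4 + 3 = -1)
Y(t) = 2 + 1/(2*t) (Y(t) = 2 + 1/(t + t) = 2 + 1/(2*t))
M(J) = ¼ - 17*J/4 - J²/4 (M(J) = -((J² + 17*J) - 1)/4 = -(-1 + J² + 17*J)/4 = ¼ - 17*J/4 - J²/4)
((352 + Y(5)) + 523)*(M(38) + 499) = ((352 + (2 + (½)/5)) + 523)*((¼ - 17/4*38 - ¼*38²) + 499) = ((352 + (2 + (½)*(⅕))) + 523)*((¼ - 323/2 - ¼*1444) + 499) = ((352 + (2 + ⅒)) + 523)*((¼ - 323/2 - 361) + 499) = ((352 + 21/10) + 523)*(-2089/4 + 499) = (3541/10 + 523)*(-93/4) = (8771/10)*(-93/4) = -815703/40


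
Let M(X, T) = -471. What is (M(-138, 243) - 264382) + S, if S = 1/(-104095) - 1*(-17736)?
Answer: -25723644116/104095 ≈ -2.4712e+5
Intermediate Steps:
S = 1846228919/104095 (S = -1/104095 + 17736 = 1846228919/104095 ≈ 17736.)
(M(-138, 243) - 264382) + S = (-471 - 264382) + 1846228919/104095 = -264853 + 1846228919/104095 = -25723644116/104095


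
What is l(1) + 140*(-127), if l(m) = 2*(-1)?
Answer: -17782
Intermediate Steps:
l(m) = -2
l(1) + 140*(-127) = -2 + 140*(-127) = -2 - 17780 = -17782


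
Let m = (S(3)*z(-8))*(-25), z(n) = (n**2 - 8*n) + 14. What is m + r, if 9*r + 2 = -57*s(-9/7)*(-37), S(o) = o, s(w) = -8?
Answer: -112724/9 ≈ -12525.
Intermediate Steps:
z(n) = 14 + n**2 - 8*n
r = -16874/9 (r = -2/9 + (-57*(-8)*(-37))/9 = -2/9 + (456*(-37))/9 = -2/9 + (1/9)*(-16872) = -2/9 - 5624/3 = -16874/9 ≈ -1874.9)
m = -10650 (m = (3*(14 + (-8)**2 - 8*(-8)))*(-25) = (3*(14 + 64 + 64))*(-25) = (3*142)*(-25) = 426*(-25) = -10650)
m + r = -10650 - 16874/9 = -112724/9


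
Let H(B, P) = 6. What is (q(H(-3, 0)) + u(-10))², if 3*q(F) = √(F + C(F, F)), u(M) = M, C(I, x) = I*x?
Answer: (30 - √42)²/9 ≈ 61.462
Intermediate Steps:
q(F) = √(F + F²)/3 (q(F) = √(F + F*F)/3 = √(F + F²)/3)
(q(H(-3, 0)) + u(-10))² = (√(6*(1 + 6))/3 - 10)² = (√(6*7)/3 - 10)² = (√42/3 - 10)² = (-10 + √42/3)²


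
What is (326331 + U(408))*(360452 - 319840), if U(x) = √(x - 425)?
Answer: 13252954572 + 40612*I*√17 ≈ 1.3253e+10 + 1.6745e+5*I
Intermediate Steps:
U(x) = √(-425 + x)
(326331 + U(408))*(360452 - 319840) = (326331 + √(-425 + 408))*(360452 - 319840) = (326331 + √(-17))*40612 = (326331 + I*√17)*40612 = 13252954572 + 40612*I*√17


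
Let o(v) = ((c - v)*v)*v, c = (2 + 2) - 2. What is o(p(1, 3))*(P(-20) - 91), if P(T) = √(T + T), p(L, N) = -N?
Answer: -4095 + 90*I*√10 ≈ -4095.0 + 284.6*I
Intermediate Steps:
c = 2 (c = 4 - 2 = 2)
P(T) = √2*√T (P(T) = √(2*T) = √2*√T)
o(v) = v²*(2 - v) (o(v) = ((2 - v)*v)*v = (v*(2 - v))*v = v²*(2 - v))
o(p(1, 3))*(P(-20) - 91) = ((-1*3)²*(2 - (-1)*3))*(√2*√(-20) - 91) = ((-3)²*(2 - 1*(-3)))*(√2*(2*I*√5) - 91) = (9*(2 + 3))*(2*I*√10 - 91) = (9*5)*(-91 + 2*I*√10) = 45*(-91 + 2*I*√10) = -4095 + 90*I*√10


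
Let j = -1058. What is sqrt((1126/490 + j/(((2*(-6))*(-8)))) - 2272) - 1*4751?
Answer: -4751 + I*sqrt(402319515)/420 ≈ -4751.0 + 47.757*I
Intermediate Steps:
sqrt((1126/490 + j/(((2*(-6))*(-8)))) - 2272) - 1*4751 = sqrt((1126/490 - 1058/((2*(-6))*(-8))) - 2272) - 1*4751 = sqrt((1126*(1/490) - 1058/((-12*(-8)))) - 2272) - 4751 = sqrt((563/245 - 1058/96) - 2272) - 4751 = sqrt((563/245 - 1058*1/96) - 2272) - 4751 = sqrt((563/245 - 529/48) - 2272) - 4751 = sqrt(-102581/11760 - 2272) - 4751 = sqrt(-26821301/11760) - 4751 = I*sqrt(402319515)/420 - 4751 = -4751 + I*sqrt(402319515)/420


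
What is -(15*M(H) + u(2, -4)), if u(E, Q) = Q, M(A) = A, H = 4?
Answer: -56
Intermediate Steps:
-(15*M(H) + u(2, -4)) = -(15*4 - 4) = -(60 - 4) = -1*56 = -56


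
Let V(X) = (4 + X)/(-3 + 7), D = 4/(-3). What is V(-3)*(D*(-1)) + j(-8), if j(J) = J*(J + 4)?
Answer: 97/3 ≈ 32.333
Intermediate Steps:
D = -4/3 (D = 4*(-⅓) = -4/3 ≈ -1.3333)
j(J) = J*(4 + J)
V(X) = 1 + X/4 (V(X) = (4 + X)/4 = (4 + X)*(¼) = 1 + X/4)
V(-3)*(D*(-1)) + j(-8) = (1 + (¼)*(-3))*(-4/3*(-1)) - 8*(4 - 8) = (1 - ¾)*(4/3) - 8*(-4) = (¼)*(4/3) + 32 = ⅓ + 32 = 97/3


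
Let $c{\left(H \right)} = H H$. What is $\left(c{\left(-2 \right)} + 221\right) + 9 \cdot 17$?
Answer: $378$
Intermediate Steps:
$c{\left(H \right)} = H^{2}$
$\left(c{\left(-2 \right)} + 221\right) + 9 \cdot 17 = \left(\left(-2\right)^{2} + 221\right) + 9 \cdot 17 = \left(4 + 221\right) + 153 = 225 + 153 = 378$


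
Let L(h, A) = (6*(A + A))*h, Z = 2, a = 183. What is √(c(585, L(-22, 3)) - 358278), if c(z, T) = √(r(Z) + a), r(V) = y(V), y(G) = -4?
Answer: √(-358278 + √179) ≈ 598.55*I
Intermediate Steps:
r(V) = -4
L(h, A) = 12*A*h (L(h, A) = (6*(2*A))*h = (12*A)*h = 12*A*h)
c(z, T) = √179 (c(z, T) = √(-4 + 183) = √179)
√(c(585, L(-22, 3)) - 358278) = √(√179 - 358278) = √(-358278 + √179)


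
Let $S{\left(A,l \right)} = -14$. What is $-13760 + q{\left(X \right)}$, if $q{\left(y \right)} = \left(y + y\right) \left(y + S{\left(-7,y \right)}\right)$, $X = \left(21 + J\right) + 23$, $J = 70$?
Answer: $9040$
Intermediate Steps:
$X = 114$ ($X = \left(21 + 70\right) + 23 = 91 + 23 = 114$)
$q{\left(y \right)} = 2 y \left(-14 + y\right)$ ($q{\left(y \right)} = \left(y + y\right) \left(y - 14\right) = 2 y \left(-14 + y\right)$)
$-13760 + q{\left(X \right)} = -13760 + 2 \cdot 114 \left(-14 + 114\right) = -13760 + 2 \cdot 114 \cdot 100 = -13760 + 22800 = 9040$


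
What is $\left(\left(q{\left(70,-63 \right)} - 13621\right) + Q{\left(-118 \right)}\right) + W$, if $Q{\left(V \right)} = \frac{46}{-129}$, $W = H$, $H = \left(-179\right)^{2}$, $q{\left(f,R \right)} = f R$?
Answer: $\frac{1807244}{129} \approx 14010.0$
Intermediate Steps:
$q{\left(f,R \right)} = R f$
$H = 32041$
$W = 32041$
$Q{\left(V \right)} = - \frac{46}{129}$ ($Q{\left(V \right)} = 46 \left(- \frac{1}{129}\right) = - \frac{46}{129}$)
$\left(\left(q{\left(70,-63 \right)} - 13621\right) + Q{\left(-118 \right)}\right) + W = \left(\left(\left(-63\right) 70 - 13621\right) - \frac{46}{129}\right) + 32041 = \left(\left(-4410 - 13621\right) - \frac{46}{129}\right) + 32041 = \left(-18031 - \frac{46}{129}\right) + 32041 = - \frac{2326045}{129} + 32041 = \frac{1807244}{129}$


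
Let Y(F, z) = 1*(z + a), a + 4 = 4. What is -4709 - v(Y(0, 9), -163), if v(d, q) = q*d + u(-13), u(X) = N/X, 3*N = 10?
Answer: -126428/39 ≈ -3241.7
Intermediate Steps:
N = 10/3 (N = (⅓)*10 = 10/3 ≈ 3.3333)
a = 0 (a = -4 + 4 = 0)
Y(F, z) = z (Y(F, z) = 1*(z + 0) = 1*z = z)
u(X) = 10/(3*X)
v(d, q) = -10/39 + d*q (v(d, q) = q*d + (10/3)/(-13) = d*q + (10/3)*(-1/13) = d*q - 10/39 = -10/39 + d*q)
-4709 - v(Y(0, 9), -163) = -4709 - (-10/39 + 9*(-163)) = -4709 - (-10/39 - 1467) = -4709 - 1*(-57223/39) = -4709 + 57223/39 = -126428/39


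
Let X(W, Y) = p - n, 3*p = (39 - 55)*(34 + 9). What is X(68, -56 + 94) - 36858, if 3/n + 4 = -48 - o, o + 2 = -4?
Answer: -5118043/138 ≈ -37087.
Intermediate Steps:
o = -6 (o = -2 - 4 = -6)
p = -688/3 (p = ((39 - 55)*(34 + 9))/3 = (-16*43)/3 = (⅓)*(-688) = -688/3 ≈ -229.33)
n = -3/46 (n = 3/(-4 + (-48 - 1*(-6))) = 3/(-4 + (-48 + 6)) = 3/(-4 - 42) = 3/(-46) = 3*(-1/46) = -3/46 ≈ -0.065217)
X(W, Y) = -31639/138 (X(W, Y) = -688/3 - 1*(-3/46) = -688/3 + 3/46 = -31639/138)
X(68, -56 + 94) - 36858 = -31639/138 - 36858 = -5118043/138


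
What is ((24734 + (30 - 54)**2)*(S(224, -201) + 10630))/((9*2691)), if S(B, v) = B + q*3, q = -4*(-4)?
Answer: 3998980/351 ≈ 11393.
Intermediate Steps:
q = 16
S(B, v) = 48 + B (S(B, v) = B + 16*3 = B + 48 = 48 + B)
((24734 + (30 - 54)**2)*(S(224, -201) + 10630))/((9*2691)) = ((24734 + (30 - 54)**2)*((48 + 224) + 10630))/((9*2691)) = ((24734 + (-24)**2)*(272 + 10630))/24219 = ((24734 + 576)*10902)*(1/24219) = (25310*10902)*(1/24219) = 275929620*(1/24219) = 3998980/351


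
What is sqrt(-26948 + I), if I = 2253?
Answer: I*sqrt(24695) ≈ 157.15*I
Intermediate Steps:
sqrt(-26948 + I) = sqrt(-26948 + 2253) = sqrt(-24695) = I*sqrt(24695)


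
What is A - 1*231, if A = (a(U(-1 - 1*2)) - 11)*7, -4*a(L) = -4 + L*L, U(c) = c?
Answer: -1267/4 ≈ -316.75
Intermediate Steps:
a(L) = 1 - L**2/4 (a(L) = -(-4 + L*L)/4 = -(-4 + L**2)/4 = 1 - L**2/4)
A = -343/4 (A = ((1 - (-1 - 1*2)**2/4) - 11)*7 = ((1 - (-1 - 2)**2/4) - 11)*7 = ((1 - 1/4*(-3)**2) - 11)*7 = ((1 - 1/4*9) - 11)*7 = ((1 - 9/4) - 11)*7 = (-5/4 - 11)*7 = -49/4*7 = -343/4 ≈ -85.750)
A - 1*231 = -343/4 - 1*231 = -343/4 - 231 = -1267/4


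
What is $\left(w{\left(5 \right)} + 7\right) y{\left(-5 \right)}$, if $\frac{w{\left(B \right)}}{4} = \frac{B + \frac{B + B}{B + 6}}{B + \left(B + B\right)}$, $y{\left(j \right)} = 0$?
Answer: $0$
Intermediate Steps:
$w{\left(B \right)} = \frac{4 \left(B + \frac{2 B}{6 + B}\right)}{3 B}$ ($w{\left(B \right)} = 4 \frac{B + \frac{B + B}{B + 6}}{B + \left(B + B\right)} = 4 \frac{B + \frac{2 B}{6 + B}}{B + 2 B} = 4 \frac{B + \frac{2 B}{6 + B}}{3 B} = \frac{4 \left(B + \frac{2 B}{6 + B}\right)}{3 B}$)
$\left(w{\left(5 \right)} + 7\right) y{\left(-5 \right)} = \left(\frac{4 \left(8 + 5\right)}{3 \left(6 + 5\right)} + 7\right) 0 = \left(\frac{4}{3} \cdot \frac{1}{11} \cdot 13 + 7\right) 0 = \left(\frac{52}{33} + 7\right) 0 = \frac{283}{33} \cdot 0 = 0$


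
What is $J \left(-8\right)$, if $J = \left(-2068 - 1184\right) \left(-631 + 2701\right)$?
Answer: $53853120$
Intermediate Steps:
$J = -6731640$ ($J = \left(-3252\right) 2070 = -6731640$)
$J \left(-8\right) = \left(-6731640\right) \left(-8\right) = 53853120$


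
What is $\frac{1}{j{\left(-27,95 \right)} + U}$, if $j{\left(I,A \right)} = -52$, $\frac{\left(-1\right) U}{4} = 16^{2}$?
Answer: $- \frac{1}{1076} \approx -0.00092937$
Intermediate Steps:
$U = -1024$ ($U = - 4 \cdot 16^{2} = \left(-4\right) 256 = -1024$)
$\frac{1}{j{\left(-27,95 \right)} + U} = \frac{1}{-52 - 1024} = \frac{1}{-1076} = - \frac{1}{1076}$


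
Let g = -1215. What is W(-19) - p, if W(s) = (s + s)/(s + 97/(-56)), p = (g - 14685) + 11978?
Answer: 4555570/1161 ≈ 3923.8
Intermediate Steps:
p = -3922 (p = (-1215 - 14685) + 11978 = -15900 + 11978 = -3922)
W(s) = 2*s/(-97/56 + s) (W(s) = (2*s)/(s + 97*(-1/56)) = (2*s)/(s - 97/56) = (2*s)/(-97/56 + s) = 2*s/(-97/56 + s))
W(-19) - p = 112*(-19)/(-97 + 56*(-19)) - 1*(-3922) = 112*(-19)/(-97 - 1064) + 3922 = 112*(-19)/(-1161) + 3922 = 112*(-19)*(-1/1161) + 3922 = 2128/1161 + 3922 = 4555570/1161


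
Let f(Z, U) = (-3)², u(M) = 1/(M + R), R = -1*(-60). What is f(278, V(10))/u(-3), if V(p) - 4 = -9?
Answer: 513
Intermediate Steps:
V(p) = -5 (V(p) = 4 - 9 = -5)
R = 60
u(M) = 1/(60 + M) (u(M) = 1/(M + 60) = 1/(60 + M))
f(Z, U) = 9
f(278, V(10))/u(-3) = 9/(1/(60 - 3)) = 9/(1/57) = 9*57 = 513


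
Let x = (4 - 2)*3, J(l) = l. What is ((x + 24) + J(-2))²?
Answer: 784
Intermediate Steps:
x = 6 (x = 2*3 = 6)
((x + 24) + J(-2))² = ((6 + 24) - 2)² = (30 - 2)² = 28² = 784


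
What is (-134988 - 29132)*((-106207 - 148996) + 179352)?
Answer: 12448666120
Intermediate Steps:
(-134988 - 29132)*((-106207 - 148996) + 179352) = -164120*(-255203 + 179352) = -164120*(-75851) = 12448666120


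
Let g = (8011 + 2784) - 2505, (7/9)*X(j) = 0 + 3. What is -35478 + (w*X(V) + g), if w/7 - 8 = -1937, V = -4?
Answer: -79271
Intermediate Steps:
w = -13503 (w = 56 + 7*(-1937) = 56 - 13559 = -13503)
X(j) = 27/7 (X(j) = 9*(0 + 3)/7 = (9/7)*3 = 27/7)
g = 8290 (g = 10795 - 2505 = 8290)
-35478 + (w*X(V) + g) = -35478 + (-13503*27/7 + 8290) = -35478 + (-52083 + 8290) = -35478 - 43793 = -79271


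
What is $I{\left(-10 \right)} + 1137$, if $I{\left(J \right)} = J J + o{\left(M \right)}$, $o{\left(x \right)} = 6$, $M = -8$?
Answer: $1243$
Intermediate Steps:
$I{\left(J \right)} = 6 + J^{2}$ ($I{\left(J \right)} = J J + 6 = J^{2} + 6 = 6 + J^{2}$)
$I{\left(-10 \right)} + 1137 = \left(6 + \left(-10\right)^{2}\right) + 1137 = \left(6 + 100\right) + 1137 = 106 + 1137 = 1243$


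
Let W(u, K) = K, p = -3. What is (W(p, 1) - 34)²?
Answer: 1089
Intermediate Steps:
(W(p, 1) - 34)² = (1 - 34)² = (-33)² = 1089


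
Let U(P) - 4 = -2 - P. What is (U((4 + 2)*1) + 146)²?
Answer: 20164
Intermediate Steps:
U(P) = 2 - P (U(P) = 4 + (-2 - P) = 2 - P)
(U((4 + 2)*1) + 146)² = ((2 - (4 + 2)) + 146)² = ((2 - 6) + 146)² = (-4 + 146)² = 142² = 20164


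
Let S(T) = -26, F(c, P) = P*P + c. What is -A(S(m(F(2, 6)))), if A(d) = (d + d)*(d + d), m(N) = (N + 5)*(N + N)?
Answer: -2704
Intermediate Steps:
F(c, P) = c + P² (F(c, P) = P² + c = c + P²)
m(N) = 2*N*(5 + N) (m(N) = (5 + N)*(2*N) = 2*N*(5 + N))
A(d) = 4*d² (A(d) = (2*d)*(2*d) = 4*d²)
-A(S(m(F(2, 6)))) = -4*(-26)² = -4*676 = -1*2704 = -2704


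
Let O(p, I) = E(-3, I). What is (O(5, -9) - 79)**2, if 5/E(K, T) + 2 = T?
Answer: 763876/121 ≈ 6313.0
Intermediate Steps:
E(K, T) = 5/(-2 + T)
O(p, I) = 5/(-2 + I)
(O(5, -9) - 79)**2 = (5/(-2 - 9) - 79)**2 = (5/(-11) - 79)**2 = (5*(-1/11) - 79)**2 = (-5/11 - 79)**2 = (-874/11)**2 = 763876/121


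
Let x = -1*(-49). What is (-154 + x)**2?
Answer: 11025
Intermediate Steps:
x = 49
(-154 + x)**2 = (-154 + 49)**2 = (-105)**2 = 11025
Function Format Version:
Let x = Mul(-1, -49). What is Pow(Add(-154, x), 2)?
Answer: 11025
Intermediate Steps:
x = 49
Pow(Add(-154, x), 2) = Pow(Add(-154, 49), 2) = Pow(-105, 2) = 11025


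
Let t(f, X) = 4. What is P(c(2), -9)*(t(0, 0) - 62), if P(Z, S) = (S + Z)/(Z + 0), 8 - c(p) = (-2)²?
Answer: 145/2 ≈ 72.500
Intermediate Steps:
c(p) = 4 (c(p) = 8 - 1*(-2)² = 8 - 1*4 = 8 - 4 = 4)
P(Z, S) = (S + Z)/Z
P(c(2), -9)*(t(0, 0) - 62) = ((-9 + 4)/4)*(4 - 62) = ((¼)*(-5))*(-58) = -5/4*(-58) = 145/2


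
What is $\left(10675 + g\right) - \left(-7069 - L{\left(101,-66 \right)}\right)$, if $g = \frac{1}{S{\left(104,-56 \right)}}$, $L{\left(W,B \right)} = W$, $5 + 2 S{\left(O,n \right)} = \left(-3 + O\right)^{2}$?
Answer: $\frac{90973811}{5098} \approx 17845.0$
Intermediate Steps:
$S{\left(O,n \right)} = - \frac{5}{2} + \frac{\left(-3 + O\right)^{2}}{2}$
$g = \frac{1}{5098}$ ($g = \frac{1}{- \frac{5}{2} + \frac{\left(-3 + 104\right)^{2}}{2}} = \frac{1}{- \frac{5}{2} + \frac{101^{2}}{2}} = \frac{1}{- \frac{5}{2} + \frac{1}{2} \cdot 10201} = \frac{1}{- \frac{5}{2} + \frac{10201}{2}} = \frac{1}{5098} \approx 0.00019616$)
$\left(10675 + g\right) - \left(-7069 - L{\left(101,-66 \right)}\right) = \left(10675 + \frac{1}{5098}\right) + \left(\left(10792 + 101\right) - 3723\right) = \frac{54421151}{5098} + \left(10893 - 3723\right) = \frac{54421151}{5098} + 7170 = \frac{90973811}{5098}$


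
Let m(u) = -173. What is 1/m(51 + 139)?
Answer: -1/173 ≈ -0.0057803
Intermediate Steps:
1/m(51 + 139) = 1/(-173) = -1/173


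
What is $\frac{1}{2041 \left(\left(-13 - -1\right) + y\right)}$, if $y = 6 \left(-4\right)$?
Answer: $- \frac{1}{73476} \approx -1.361 \cdot 10^{-5}$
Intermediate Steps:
$y = -24$
$\frac{1}{2041 \left(\left(-13 - -1\right) + y\right)} = \frac{1}{2041 \left(\left(-13 - -1\right) - 24\right)} = \frac{1}{2041 \left(\left(-13 + \left(-4 + 5\right)\right) - 24\right)} = \frac{1}{2041 \left(\left(-13 + 1\right) - 24\right)} = \frac{1}{2041 \left(-12 - 24\right)} = \frac{1}{2041 \left(-36\right)} = \frac{1}{-73476} = - \frac{1}{73476}$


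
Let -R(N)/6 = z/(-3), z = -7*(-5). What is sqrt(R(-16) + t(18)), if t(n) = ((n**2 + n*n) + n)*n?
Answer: sqrt(12058) ≈ 109.81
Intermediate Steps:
z = 35
R(N) = 70 (R(N) = -210/(-3) = -210*(-1)/3 = -6*(-35/3) = 70)
t(n) = n*(n + 2*n**2) (t(n) = ((n**2 + n**2) + n)*n = (2*n**2 + n)*n = (n + 2*n**2)*n = n*(n + 2*n**2))
sqrt(R(-16) + t(18)) = sqrt(70 + 18**2*(1 + 2*18)) = sqrt(70 + 324*(1 + 36)) = sqrt(70 + 324*37) = sqrt(70 + 11988) = sqrt(12058)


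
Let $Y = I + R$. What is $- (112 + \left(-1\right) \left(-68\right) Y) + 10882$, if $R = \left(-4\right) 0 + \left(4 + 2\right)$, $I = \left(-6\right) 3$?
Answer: $11586$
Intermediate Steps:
$I = -18$
$R = 6$ ($R = 0 + 6 = 6$)
$Y = -12$ ($Y = -18 + 6 = -12$)
$- (112 + \left(-1\right) \left(-68\right) Y) + 10882 = - (112 + \left(-1\right) \left(-68\right) \left(-12\right)) + 10882 = - (112 + 68 \left(-12\right)) + 10882 = - (112 - 816) + 10882 = \left(-1\right) \left(-704\right) + 10882 = 704 + 10882 = 11586$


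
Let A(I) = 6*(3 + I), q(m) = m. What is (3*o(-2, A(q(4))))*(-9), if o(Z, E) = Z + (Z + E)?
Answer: -1026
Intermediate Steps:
A(I) = 18 + 6*I
o(Z, E) = E + 2*Z (o(Z, E) = Z + (E + Z) = E + 2*Z)
(3*o(-2, A(q(4))))*(-9) = (3*((18 + 6*4) + 2*(-2)))*(-9) = (3*((18 + 24) - 4))*(-9) = (3*(42 - 4))*(-9) = (3*38)*(-9) = 114*(-9) = -1026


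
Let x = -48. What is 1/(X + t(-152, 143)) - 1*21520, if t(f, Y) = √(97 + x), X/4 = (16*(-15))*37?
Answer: -764239761/35513 ≈ -21520.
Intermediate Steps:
X = -35520 (X = 4*((16*(-15))*37) = 4*(-240*37) = 4*(-8880) = -35520)
t(f, Y) = 7 (t(f, Y) = √(97 - 48) = √49 = 7)
1/(X + t(-152, 143)) - 1*21520 = 1/(-35520 + 7) - 1*21520 = 1/(-35513) - 21520 = -1/35513 - 21520 = -764239761/35513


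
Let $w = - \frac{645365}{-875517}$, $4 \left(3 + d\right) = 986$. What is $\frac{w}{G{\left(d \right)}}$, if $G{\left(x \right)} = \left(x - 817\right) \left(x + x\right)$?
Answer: $- \frac{1290730}{489054165513} \approx -2.6392 \cdot 10^{-6}$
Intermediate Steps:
$d = \frac{487}{2}$ ($d = -3 + \frac{1}{4} \cdot 986 = -3 + \frac{493}{2} = \frac{487}{2} \approx 243.5$)
$w = \frac{645365}{875517}$ ($w = \left(-645365\right) \left(- \frac{1}{875517}\right) = \frac{645365}{875517} \approx 0.73712$)
$G{\left(x \right)} = 2 x \left(-817 + x\right)$ ($G{\left(x \right)} = \left(-817 + x\right) 2 x = 2 x \left(-817 + x\right)$)
$\frac{w}{G{\left(d \right)}} = \frac{645365}{875517 \cdot 2 \cdot \frac{487}{2} \left(-817 + \frac{487}{2}\right)} = \frac{645365}{875517 \cdot 2 \cdot \frac{487}{2} \left(- \frac{1147}{2}\right)} = \frac{645365}{875517 \left(- \frac{558589}{2}\right)} = \frac{645365}{875517} \left(- \frac{2}{558589}\right) = - \frac{1290730}{489054165513}$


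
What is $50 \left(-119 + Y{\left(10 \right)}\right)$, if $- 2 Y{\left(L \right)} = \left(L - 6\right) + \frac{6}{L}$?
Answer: $-6065$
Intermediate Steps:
$Y{\left(L \right)} = 3 - \frac{3}{L} - \frac{L}{2}$ ($Y{\left(L \right)} = - \frac{\left(L - 6\right) + \frac{6}{L}}{2} = - \frac{\left(-6 + L\right) + \frac{6}{L}}{2} = - \frac{-6 + L + \frac{6}{L}}{2} = 3 - \frac{3}{L} - \frac{L}{2}$)
$50 \left(-119 + Y{\left(10 \right)}\right) = 50 \left(-119 - \left(2 + \frac{3}{10}\right)\right) = 50 \left(-119 - \frac{23}{10}\right) = 50 \left(- \frac{1213}{10}\right) = -6065$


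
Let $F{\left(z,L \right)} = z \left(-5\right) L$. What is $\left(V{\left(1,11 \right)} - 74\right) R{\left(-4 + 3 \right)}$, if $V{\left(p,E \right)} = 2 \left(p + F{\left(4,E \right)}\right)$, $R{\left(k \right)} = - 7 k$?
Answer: $-3584$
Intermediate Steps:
$F{\left(z,L \right)} = - 5 L z$ ($F{\left(z,L \right)} = - 5 z L = - 5 L z$)
$V{\left(p,E \right)} = - 40 E + 2 p$ ($V{\left(p,E \right)} = 2 \left(p - 5 E 4\right) = 2 \left(p - 20 E\right) = - 40 E + 2 p$)
$\left(V{\left(1,11 \right)} - 74\right) R{\left(-4 + 3 \right)} = \left(\left(\left(-40\right) 11 + 2 \cdot 1\right) - 74\right) \left(- 7 \left(-4 + 3\right)\right) = \left(\left(-440 + 2\right) - 74\right) \left(\left(-7\right) \left(-1\right)\right) = \left(-438 - 74\right) 7 = \left(-512\right) 7 = -3584$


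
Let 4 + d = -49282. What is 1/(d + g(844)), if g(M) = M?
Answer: -1/48442 ≈ -2.0643e-5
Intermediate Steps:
d = -49286 (d = -4 - 49282 = -49286)
1/(d + g(844)) = 1/(-49286 + 844) = 1/(-48442) = -1/48442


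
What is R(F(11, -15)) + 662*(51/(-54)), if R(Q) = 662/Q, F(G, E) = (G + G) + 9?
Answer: -168479/279 ≈ -603.87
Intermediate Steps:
F(G, E) = 9 + 2*G (F(G, E) = 2*G + 9 = 9 + 2*G)
R(F(11, -15)) + 662*(51/(-54)) = 662/(9 + 2*11) + 662*(51/(-54)) = 662/(9 + 22) + 662*(51*(-1/54)) = 662/31 + 662*(-17/18) = 662*(1/31) - 5627/9 = 662/31 - 5627/9 = -168479/279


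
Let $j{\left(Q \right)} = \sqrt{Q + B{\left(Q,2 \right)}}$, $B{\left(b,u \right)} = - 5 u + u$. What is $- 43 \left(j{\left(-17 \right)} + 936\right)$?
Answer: $-40248 - 215 i \approx -40248.0 - 215.0 i$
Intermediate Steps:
$B{\left(b,u \right)} = - 4 u$
$j{\left(Q \right)} = \sqrt{-8 + Q}$ ($j{\left(Q \right)} = \sqrt{Q - 8} = \sqrt{-8 + Q}$)
$- 43 \left(j{\left(-17 \right)} + 936\right) = - 43 \left(\sqrt{-8 - 17} + 936\right) = - 43 \left(\sqrt{-25} + 936\right) = - 43 \left(5 i + 936\right) = - 43 \left(936 + 5 i\right) = -40248 - 215 i$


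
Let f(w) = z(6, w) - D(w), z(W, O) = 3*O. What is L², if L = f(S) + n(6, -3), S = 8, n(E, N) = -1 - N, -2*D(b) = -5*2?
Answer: 441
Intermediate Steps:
D(b) = 5 (D(b) = -(-5)*2/2 = -½*(-10) = 5)
f(w) = -5 + 3*w (f(w) = 3*w - 1*5 = 3*w - 5 = -5 + 3*w)
L = 21 (L = (-5 + 3*8) + (-1 - 1*(-3)) = (-5 + 24) + (-1 + 3) = 19 + 2 = 21)
L² = 21² = 441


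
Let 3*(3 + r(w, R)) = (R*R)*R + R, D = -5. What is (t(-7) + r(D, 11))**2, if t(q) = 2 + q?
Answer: 1737124/9 ≈ 1.9301e+5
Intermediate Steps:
r(w, R) = -3 + R/3 + R**3/3 (r(w, R) = -3 + ((R*R)*R + R)/3 = -3 + (R**2*R + R)/3 = -3 + (R**3 + R)/3 = -3 + (R + R**3)/3 = -3 + (R/3 + R**3/3) = -3 + R/3 + R**3/3)
(t(-7) + r(D, 11))**2 = ((2 - 7) + (-3 + (1/3)*11 + (1/3)*11**3))**2 = (-5 + (-3 + 11/3 + (1/3)*1331))**2 = (-5 + (-3 + 11/3 + 1331/3))**2 = (-5 + 1333/3)**2 = (1318/3)**2 = 1737124/9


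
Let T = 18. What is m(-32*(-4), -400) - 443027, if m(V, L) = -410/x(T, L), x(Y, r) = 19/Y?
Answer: -8424893/19 ≈ -4.4342e+5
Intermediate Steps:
m(V, L) = -7380/19 (m(V, L) = -410/(19/18) = -410/(19*(1/18)) = -410/19/18 = -410*18/19 = -7380/19)
m(-32*(-4), -400) - 443027 = -7380/19 - 443027 = -8424893/19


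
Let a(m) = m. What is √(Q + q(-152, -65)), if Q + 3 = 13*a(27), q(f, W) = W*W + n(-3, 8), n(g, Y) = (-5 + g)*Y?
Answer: 3*√501 ≈ 67.149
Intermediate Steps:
n(g, Y) = Y*(-5 + g)
q(f, W) = -64 + W² (q(f, W) = W*W + 8*(-5 - 3) = W² + 8*(-8) = W² - 64 = -64 + W²)
Q = 348 (Q = -3 + 13*27 = -3 + 351 = 348)
√(Q + q(-152, -65)) = √(348 + (-64 + (-65)²)) = √(348 + (-64 + 4225)) = √(348 + 4161) = √4509 = 3*√501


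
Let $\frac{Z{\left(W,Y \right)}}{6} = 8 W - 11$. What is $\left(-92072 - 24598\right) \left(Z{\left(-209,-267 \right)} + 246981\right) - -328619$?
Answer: $-27636810991$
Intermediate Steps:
$Z{\left(W,Y \right)} = -66 + 48 W$ ($Z{\left(W,Y \right)} = 6 \left(8 W - 11\right) = 6 \left(-11 + 8 W\right) = -66 + 48 W$)
$\left(-92072 - 24598\right) \left(Z{\left(-209,-267 \right)} + 246981\right) - -328619 = \left(-92072 - 24598\right) \left(\left(-66 + 48 \left(-209\right)\right) + 246981\right) - -328619 = - 116670 \left(\left(-66 - 10032\right) + 246981\right) + 328619 = - 116670 \left(-10098 + 246981\right) + 328619 = \left(-116670\right) 236883 + 328619 = -27637139610 + 328619 = -27636810991$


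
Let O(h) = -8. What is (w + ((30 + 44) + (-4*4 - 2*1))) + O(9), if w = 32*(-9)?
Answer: -240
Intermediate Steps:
w = -288
(w + ((30 + 44) + (-4*4 - 2*1))) + O(9) = (-288 + ((30 + 44) + (-4*4 - 2*1))) - 8 = (-288 + (74 + (-16 - 2))) - 8 = (-288 + (74 - 18)) - 8 = (-288 + 56) - 8 = -232 - 8 = -240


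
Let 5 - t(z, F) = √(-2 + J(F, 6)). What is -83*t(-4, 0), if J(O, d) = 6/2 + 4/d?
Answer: -415 + 83*√15/3 ≈ -307.85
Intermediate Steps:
J(O, d) = 3 + 4/d (J(O, d) = 6*(½) + 4/d = 3 + 4/d)
t(z, F) = 5 - √15/3 (t(z, F) = 5 - √(-2 + (3 + 4/6)) = 5 - √(-2 + (3 + 4*(⅙))) = 5 - √(-2 + (3 + ⅔)) = 5 - √(-2 + 11/3) = 5 - √(5/3) = 5 - √15/3)
-83*t(-4, 0) = -83*(5 - √15/3) = -415 + 83*√15/3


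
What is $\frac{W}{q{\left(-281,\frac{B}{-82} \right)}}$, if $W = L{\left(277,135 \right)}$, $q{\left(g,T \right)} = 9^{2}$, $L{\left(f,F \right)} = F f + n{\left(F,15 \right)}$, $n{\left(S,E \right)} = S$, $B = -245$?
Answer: $\frac{1390}{3} \approx 463.33$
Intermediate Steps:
$L{\left(f,F \right)} = F + F f$ ($L{\left(f,F \right)} = F f + F = F + F f$)
$q{\left(g,T \right)} = 81$
$W = 37530$ ($W = 135 \left(1 + 277\right) = 135 \cdot 278 = 37530$)
$\frac{W}{q{\left(-281,\frac{B}{-82} \right)}} = \frac{37530}{81} = 37530 \cdot \frac{1}{81} = \frac{1390}{3}$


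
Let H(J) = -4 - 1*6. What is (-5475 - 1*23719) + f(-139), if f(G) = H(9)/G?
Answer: -4057956/139 ≈ -29194.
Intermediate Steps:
H(J) = -10 (H(J) = -4 - 6 = -10)
f(G) = -10/G
(-5475 - 1*23719) + f(-139) = (-5475 - 1*23719) - 10/(-139) = (-5475 - 23719) - 10*(-1/139) = -29194 + 10/139 = -4057956/139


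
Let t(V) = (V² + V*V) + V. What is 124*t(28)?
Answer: 197904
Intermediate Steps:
t(V) = V + 2*V² (t(V) = (V² + V²) + V = 2*V² + V = V + 2*V²)
124*t(28) = 124*(28*(1 + 2*28)) = 124*(28*(1 + 56)) = 124*(28*57) = 124*1596 = 197904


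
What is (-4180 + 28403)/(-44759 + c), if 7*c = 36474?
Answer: -169561/276839 ≈ -0.61249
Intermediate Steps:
c = 36474/7 (c = (⅐)*36474 = 36474/7 ≈ 5210.6)
(-4180 + 28403)/(-44759 + c) = (-4180 + 28403)/(-44759 + 36474/7) = 24223/(-276839/7) = 24223*(-7/276839) = -169561/276839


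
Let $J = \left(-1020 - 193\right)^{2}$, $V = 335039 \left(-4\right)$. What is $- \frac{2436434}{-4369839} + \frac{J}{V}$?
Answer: $- \frac{3164443995887}{5856265954884} \approx -0.54035$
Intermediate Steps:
$V = -1340156$
$J = 1471369$ ($J = \left(-1213\right)^{2} = 1471369$)
$- \frac{2436434}{-4369839} + \frac{J}{V} = - \frac{2436434}{-4369839} + \frac{1471369}{-1340156} = \left(-2436434\right) \left(- \frac{1}{4369839}\right) + 1471369 \left(- \frac{1}{1340156}\right) = \frac{2436434}{4369839} - \frac{1471369}{1340156} = - \frac{3164443995887}{5856265954884}$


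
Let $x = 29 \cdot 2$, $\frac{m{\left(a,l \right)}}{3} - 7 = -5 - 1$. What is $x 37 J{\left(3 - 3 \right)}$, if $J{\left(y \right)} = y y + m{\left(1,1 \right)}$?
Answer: $6438$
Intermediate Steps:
$m{\left(a,l \right)} = 3$ ($m{\left(a,l \right)} = 21 + 3 \left(-5 - 1\right) = 21 + 3 \left(-6\right) = 21 - 18 = 3$)
$J{\left(y \right)} = 3 + y^{2}$ ($J{\left(y \right)} = y y + 3 = y^{2} + 3 = 3 + y^{2}$)
$x = 58$
$x 37 J{\left(3 - 3 \right)} = 58 \cdot 37 \left(3 + \left(3 - 3\right)^{2}\right) = 2146 \left(3 + 0^{2}\right) = 2146 \left(3 + 0\right) = 2146 \cdot 3 = 6438$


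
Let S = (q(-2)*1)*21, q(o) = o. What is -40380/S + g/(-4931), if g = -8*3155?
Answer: 33362310/34517 ≈ 966.55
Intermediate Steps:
g = -25240
S = -42 (S = -2*1*21 = -2*21 = -42)
-40380/S + g/(-4931) = -40380/(-42) - 25240/(-4931) = -40380*(-1/42) - 25240*(-1/4931) = 6730/7 + 25240/4931 = 33362310/34517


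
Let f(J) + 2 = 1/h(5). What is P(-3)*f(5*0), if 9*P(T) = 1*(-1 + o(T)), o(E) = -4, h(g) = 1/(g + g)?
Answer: -40/9 ≈ -4.4444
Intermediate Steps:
h(g) = 1/(2*g)
P(T) = -5/9 (P(T) = (1*(-1 - 4))/9 = (1*(-5))/9 = (⅑)*(-5) = -5/9)
f(J) = 8 (f(J) = -2 + 1/((½)/5) = -2 + 1/((½)*(⅕)) = -2 + 1/(⅒) = -2 + 10 = 8)
P(-3)*f(5*0) = -5/9*8 = -40/9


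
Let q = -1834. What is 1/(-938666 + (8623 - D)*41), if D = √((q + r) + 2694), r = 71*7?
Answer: -585123/342366644012 + 41*√1357/342366644012 ≈ -1.7046e-6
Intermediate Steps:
r = 497
D = √1357 (D = √((-1834 + 497) + 2694) = √(-1337 + 2694) = √1357 ≈ 36.837)
1/(-938666 + (8623 - D)*41) = 1/(-938666 + (8623 - √1357)*41) = 1/(-938666 + (353543 - 41*√1357)) = 1/(-585123 - 41*√1357)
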